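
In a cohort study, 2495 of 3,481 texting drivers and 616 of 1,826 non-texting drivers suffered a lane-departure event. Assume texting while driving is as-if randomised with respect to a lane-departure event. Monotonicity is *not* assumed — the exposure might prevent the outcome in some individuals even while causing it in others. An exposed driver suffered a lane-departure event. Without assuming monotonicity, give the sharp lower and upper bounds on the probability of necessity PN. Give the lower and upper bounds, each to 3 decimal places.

0.529 ≤ PN ≤ 0.925

p₁ = P(outcome | exposed) = 2495/3481 = 0.71675
p₀ = P(outcome | unexposed) = 616/1826 = 0.33735
Under exogeneity alone the bounds on PN are max{0,(p₁−p₀)/p₁} ≤ PN ≤ min{1,(1−p₀)/p₁}.
  lower = (p₁ − p₀)/p₁ = 0.3794 / 0.71675 ≈ 0.5293
  upper = min{1, (1 − p₀)/p₁} = 0.66265 / 0.71675 ≈ 0.9245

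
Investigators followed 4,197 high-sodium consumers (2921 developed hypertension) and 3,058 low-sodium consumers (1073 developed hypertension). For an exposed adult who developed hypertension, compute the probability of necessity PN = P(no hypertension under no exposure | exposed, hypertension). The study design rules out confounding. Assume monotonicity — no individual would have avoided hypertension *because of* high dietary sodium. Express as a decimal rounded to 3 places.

p₁ = P(outcome | exposed) = 2921/4197 = 0.69597
p₀ = P(outcome | unexposed) = 1073/3058 = 0.35088
Under exogeneity and monotonicity, PN = (p₁ − p₀) / p₁.
PN = (0.69597 − 0.35088) / 0.69597 = 0.34509 / 0.69597 ≈ 0.4958

PN ≈ 0.496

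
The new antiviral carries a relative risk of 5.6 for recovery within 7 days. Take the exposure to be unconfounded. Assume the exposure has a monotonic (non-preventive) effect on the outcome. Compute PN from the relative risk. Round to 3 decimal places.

Under exogeneity and monotonicity, PN = (RR − 1) / RR = 1 − 1/RR.
PN = (5.6 − 1) / 5.6 = 4.6 / 5.6 ≈ 0.8214

PN ≈ 0.821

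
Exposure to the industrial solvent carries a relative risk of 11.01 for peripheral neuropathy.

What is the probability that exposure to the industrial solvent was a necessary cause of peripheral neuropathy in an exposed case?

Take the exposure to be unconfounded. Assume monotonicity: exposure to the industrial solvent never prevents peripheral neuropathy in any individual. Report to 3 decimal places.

Under exogeneity and monotonicity, PN = (RR − 1) / RR = 1 − 1/RR.
PN = (11.01 − 1) / 11.01 = 10.01 / 11.01 ≈ 0.9092

PN ≈ 0.909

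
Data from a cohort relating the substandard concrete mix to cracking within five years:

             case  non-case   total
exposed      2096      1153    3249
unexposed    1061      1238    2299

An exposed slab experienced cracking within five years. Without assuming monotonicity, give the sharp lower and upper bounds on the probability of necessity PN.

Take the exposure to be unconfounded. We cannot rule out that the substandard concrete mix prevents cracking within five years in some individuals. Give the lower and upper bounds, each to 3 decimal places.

p₁ = P(outcome | exposed) = 2096/3249 = 0.64512
p₀ = P(outcome | unexposed) = 1061/2299 = 0.46151
Under exogeneity alone the bounds on PN are max{0,(p₁−p₀)/p₁} ≤ PN ≤ min{1,(1−p₀)/p₁}.
  lower = (p₁ − p₀)/p₁ = 0.18362 / 0.64512 ≈ 0.2846
  upper = min{1, (1 − p₀)/p₁} = 0.53849 / 0.64512 ≈ 0.8347

0.285 ≤ PN ≤ 0.835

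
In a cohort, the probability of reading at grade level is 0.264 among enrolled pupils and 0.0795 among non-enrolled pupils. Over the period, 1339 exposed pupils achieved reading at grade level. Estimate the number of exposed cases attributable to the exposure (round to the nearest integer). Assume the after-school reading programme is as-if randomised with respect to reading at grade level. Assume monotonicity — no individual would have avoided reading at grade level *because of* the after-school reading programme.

Let p₁ = 0.264, p₀ = 0.0795.
PN = (p₁ − p₀)/p₁ = (0.264 − 0.0795) / 0.264 ≈ 0.69886.
Attributable cases ≈ PN × (exposed cases) = 0.69886 × 1339 ≈ 935.78.

about 936 cases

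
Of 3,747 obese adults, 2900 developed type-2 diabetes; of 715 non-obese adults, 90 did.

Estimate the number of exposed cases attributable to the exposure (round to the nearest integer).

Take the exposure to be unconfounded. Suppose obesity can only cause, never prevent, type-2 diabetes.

p₁ = P(outcome | exposed) = 2900/3747 = 0.77395
p₀ = P(outcome | unexposed) = 90/715 = 0.12587
PN = (p₁ − p₀)/p₁ = (0.77395 − 0.12587) / 0.77395 ≈ 0.83736.
Attributable cases ≈ PN × (exposed cases) = 0.83736 × 2900 ≈ 2428.35.

about 2428 cases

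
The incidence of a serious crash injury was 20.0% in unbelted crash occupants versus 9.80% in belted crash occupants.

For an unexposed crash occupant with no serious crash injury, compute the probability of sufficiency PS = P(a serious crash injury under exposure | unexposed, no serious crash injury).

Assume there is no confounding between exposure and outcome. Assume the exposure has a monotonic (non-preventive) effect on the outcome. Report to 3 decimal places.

p₁ = 0.2, p₀ = 0.098.
Under exogeneity and monotonicity, PS = (p₁ − p₀) / (1 − p₀).
PS = (0.2 − 0.098) / (1 − 0.098) = 0.102 / 0.902 ≈ 0.1131

PS ≈ 0.113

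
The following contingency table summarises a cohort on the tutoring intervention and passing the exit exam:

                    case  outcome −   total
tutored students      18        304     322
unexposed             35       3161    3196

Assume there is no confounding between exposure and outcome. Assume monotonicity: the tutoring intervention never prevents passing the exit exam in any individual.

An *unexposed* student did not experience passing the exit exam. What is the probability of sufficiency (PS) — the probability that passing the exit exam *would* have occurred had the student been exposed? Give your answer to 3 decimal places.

p₁ = P(outcome | exposed) = 18/322 = 0.055901
p₀ = P(outcome | unexposed) = 35/3196 = 0.010951
Under exogeneity and monotonicity, PS = (p₁ − p₀)/(1 − p₀).
PS = (0.055901 − 0.010951) / 0.98905 ≈ 0.0454

PS ≈ 0.045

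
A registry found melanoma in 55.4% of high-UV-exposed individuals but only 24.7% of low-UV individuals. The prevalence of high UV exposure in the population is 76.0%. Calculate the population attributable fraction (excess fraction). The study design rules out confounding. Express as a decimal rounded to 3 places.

PAF ≈ 0.486

p₁ = 0.554, p₀ = 0.247.
Overall risk P(Y=1) = π·p₁ + (1−π)·p₀ = 0.76×0.554 + 0.24×0.247 = 0.48032.
Under exogeneity, PAF = [P(Y=1) − p₀] / P(Y=1).
PAF = (0.48032 − 0.247) / 0.48032 ≈ 0.4858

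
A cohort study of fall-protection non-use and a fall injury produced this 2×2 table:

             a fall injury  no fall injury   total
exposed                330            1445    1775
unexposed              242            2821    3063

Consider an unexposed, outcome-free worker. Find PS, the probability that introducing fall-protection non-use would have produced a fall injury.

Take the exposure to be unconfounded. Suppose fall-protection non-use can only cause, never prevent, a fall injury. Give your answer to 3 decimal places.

PS ≈ 0.116

p₁ = P(outcome | exposed) = 330/1775 = 0.18592
p₀ = P(outcome | unexposed) = 242/3063 = 0.079008
Under exogeneity and monotonicity, PS = (p₁ − p₀) / (1 − p₀).
PS = (0.18592 − 0.079008) / (1 − 0.079008) = 0.10691 / 0.92099 ≈ 0.1161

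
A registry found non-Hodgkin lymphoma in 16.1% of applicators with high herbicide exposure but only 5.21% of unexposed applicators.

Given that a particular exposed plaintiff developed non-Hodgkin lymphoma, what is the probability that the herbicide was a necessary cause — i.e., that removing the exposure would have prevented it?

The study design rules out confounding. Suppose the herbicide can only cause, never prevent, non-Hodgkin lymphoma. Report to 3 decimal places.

PN ≈ 0.676

p₁ = 0.161, p₀ = 0.0521.
Under exogeneity and monotonicity, PN = (p₁ − p₀) / p₁.
PN = (0.161 − 0.0521) / 0.161 = 0.1089 / 0.161 ≈ 0.6764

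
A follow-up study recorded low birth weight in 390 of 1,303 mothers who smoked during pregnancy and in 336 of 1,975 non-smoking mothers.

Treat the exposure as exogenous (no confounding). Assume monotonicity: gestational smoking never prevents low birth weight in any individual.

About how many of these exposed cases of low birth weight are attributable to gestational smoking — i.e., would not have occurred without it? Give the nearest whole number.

p₁ = P(outcome | exposed) = 390/1303 = 0.29931
p₀ = P(outcome | unexposed) = 336/1975 = 0.17013
PN = (p₁ − p₀)/p₁ = (0.29931 − 0.17013) / 0.29931 ≈ 0.43160.
Attributable cases ≈ PN × (exposed cases) = 0.43160 × 390 ≈ 168.33.

about 168 cases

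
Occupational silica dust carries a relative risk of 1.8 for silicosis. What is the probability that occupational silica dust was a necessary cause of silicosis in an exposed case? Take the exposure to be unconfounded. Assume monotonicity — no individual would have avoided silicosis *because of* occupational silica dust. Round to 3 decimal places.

Under exogeneity and monotonicity, PN = (RR − 1) / RR = 1 − 1/RR.
PN = (1.8 − 1) / 1.8 = 0.8 / 1.8 ≈ 0.4444

PN ≈ 0.444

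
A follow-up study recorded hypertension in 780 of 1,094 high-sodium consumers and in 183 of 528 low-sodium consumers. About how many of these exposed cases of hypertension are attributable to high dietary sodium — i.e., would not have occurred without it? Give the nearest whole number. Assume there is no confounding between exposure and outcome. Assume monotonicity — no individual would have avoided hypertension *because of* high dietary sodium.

about 401 cases

p₁ = P(outcome | exposed) = 780/1094 = 0.71298
p₀ = P(outcome | unexposed) = 183/528 = 0.34659
PN = (p₁ − p₀)/p₁ = (0.71298 − 0.34659) / 0.71298 ≈ 0.51388.
Attributable cases ≈ PN × (exposed cases) = 0.51388 × 780 ≈ 400.83.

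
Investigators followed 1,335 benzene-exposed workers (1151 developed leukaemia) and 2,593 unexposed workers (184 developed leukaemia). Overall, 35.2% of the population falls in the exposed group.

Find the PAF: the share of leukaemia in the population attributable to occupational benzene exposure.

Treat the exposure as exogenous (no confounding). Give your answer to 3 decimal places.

p₁ = P(outcome | exposed) = 1151/1335 = 0.86217
p₀ = P(outcome | unexposed) = 184/2593 = 0.07096
Overall risk P(Y=1) = π·p₁ + (1−π)·p₀ = 0.352×0.86217 + 0.648×0.07096 = 0.34947.
Under exogeneity, PAF = [P(Y=1) − p₀] / P(Y=1).
PAF = (0.34947 − 0.07096) / 0.34947 ≈ 0.7969

PAF ≈ 0.797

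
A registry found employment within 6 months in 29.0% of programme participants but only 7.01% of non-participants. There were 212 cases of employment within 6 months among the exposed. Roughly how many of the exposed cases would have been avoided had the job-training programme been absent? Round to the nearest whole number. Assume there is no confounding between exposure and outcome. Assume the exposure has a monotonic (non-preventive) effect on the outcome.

about 161 cases

p₁ = 0.29, p₀ = 0.0701.
PN = (p₁ − p₀)/p₁ = (0.29 − 0.0701) / 0.29 ≈ 0.75828.
Attributable cases ≈ PN × (exposed cases) = 0.75828 × 212 ≈ 160.75.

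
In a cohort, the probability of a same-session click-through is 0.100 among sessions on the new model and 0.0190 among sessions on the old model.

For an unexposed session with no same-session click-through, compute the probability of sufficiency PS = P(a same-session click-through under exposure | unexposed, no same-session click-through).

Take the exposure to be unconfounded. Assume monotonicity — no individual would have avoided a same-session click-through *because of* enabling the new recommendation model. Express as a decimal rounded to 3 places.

PS ≈ 0.083

Let p₁ = 0.1, p₀ = 0.019.
Under exogeneity and monotonicity, PS = (p₁ − p₀) / (1 − p₀).
PS = (0.1 − 0.019) / (1 − 0.019) = 0.081 / 0.981 ≈ 0.0826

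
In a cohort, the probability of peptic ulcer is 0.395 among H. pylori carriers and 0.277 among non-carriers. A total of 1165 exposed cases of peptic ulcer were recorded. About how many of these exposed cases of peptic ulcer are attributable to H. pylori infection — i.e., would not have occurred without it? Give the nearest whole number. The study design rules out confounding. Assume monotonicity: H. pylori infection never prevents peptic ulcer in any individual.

about 348 cases

Let p₁ = 0.395, p₀ = 0.277.
PN = (p₁ − p₀)/p₁ = (0.395 − 0.277) / 0.395 ≈ 0.29873.
Attributable cases ≈ PN × (exposed cases) = 0.29873 × 1165 ≈ 348.03.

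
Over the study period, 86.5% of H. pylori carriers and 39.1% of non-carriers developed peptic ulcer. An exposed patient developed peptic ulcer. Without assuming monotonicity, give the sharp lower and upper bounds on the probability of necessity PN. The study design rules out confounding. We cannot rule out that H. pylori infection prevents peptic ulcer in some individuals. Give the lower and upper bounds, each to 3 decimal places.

p₁ = 0.865, p₀ = 0.391.
Under exogeneity alone the bounds on PN are max{0,(p₁−p₀)/p₁} ≤ PN ≤ min{1,(1−p₀)/p₁}.
  lower = (p₁ − p₀)/p₁ = 0.474 / 0.865 ≈ 0.5480
  upper = min{1, (1 − p₀)/p₁} = 0.609 / 0.865 ≈ 0.7040

0.548 ≤ PN ≤ 0.704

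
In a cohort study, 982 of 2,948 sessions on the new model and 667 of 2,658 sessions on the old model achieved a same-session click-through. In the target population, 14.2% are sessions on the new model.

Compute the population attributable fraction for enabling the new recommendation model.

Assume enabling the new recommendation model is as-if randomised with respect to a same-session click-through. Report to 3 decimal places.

p₁ = P(outcome | exposed) = 982/2948 = 0.33311
p₀ = P(outcome | unexposed) = 667/2658 = 0.25094
Overall risk P(Y=1) = π·p₁ + (1−π)·p₀ = 0.142×0.33311 + 0.858×0.25094 = 0.26261.
Under exogeneity, PAF = [P(Y=1) − p₀] / P(Y=1).
PAF = (0.26261 − 0.25094) / 0.26261 ≈ 0.0444

PAF ≈ 0.044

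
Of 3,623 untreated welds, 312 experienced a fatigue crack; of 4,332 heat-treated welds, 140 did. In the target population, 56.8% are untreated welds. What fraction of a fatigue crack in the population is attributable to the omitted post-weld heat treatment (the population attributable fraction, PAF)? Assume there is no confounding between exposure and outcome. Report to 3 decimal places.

PAF ≈ 0.486

p₁ = P(outcome | exposed) = 312/3623 = 0.086116
p₀ = P(outcome | unexposed) = 140/4332 = 0.032318
Overall risk P(Y=1) = π·p₁ + (1−π)·p₀ = 0.568×0.086116 + 0.432×0.032318 = 0.062875.
Under exogeneity, PAF = [P(Y=1) − p₀] / P(Y=1).
PAF = (0.062875 − 0.032318) / 0.062875 ≈ 0.4860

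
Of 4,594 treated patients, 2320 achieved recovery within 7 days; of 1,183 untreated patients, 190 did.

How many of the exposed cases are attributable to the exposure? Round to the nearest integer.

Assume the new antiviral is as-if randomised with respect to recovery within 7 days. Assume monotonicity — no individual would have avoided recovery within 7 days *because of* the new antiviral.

about 1582 cases

p₁ = P(outcome | exposed) = 2320/4594 = 0.50501
p₀ = P(outcome | unexposed) = 190/1183 = 0.16061
PN = (p₁ − p₀)/p₁ = (0.50501 − 0.16061) / 0.50501 ≈ 0.68197.
Attributable cases ≈ PN × (exposed cases) = 0.68197 × 2320 ≈ 1582.16.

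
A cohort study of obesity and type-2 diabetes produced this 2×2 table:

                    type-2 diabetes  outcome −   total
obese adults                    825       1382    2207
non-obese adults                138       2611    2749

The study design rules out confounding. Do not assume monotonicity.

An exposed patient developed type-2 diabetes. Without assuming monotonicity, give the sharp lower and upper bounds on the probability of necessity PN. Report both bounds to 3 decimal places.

0.866 ≤ PN ≤ 1.000

p₁ = P(outcome | exposed) = 825/2207 = 0.37381
p₀ = P(outcome | unexposed) = 138/2749 = 0.0502
Under exogeneity alone the bounds on PN are max{0,(p₁−p₀)/p₁} ≤ PN ≤ min{1,(1−p₀)/p₁}.
  lower = (p₁ − p₀)/p₁ = 0.32361 / 0.37381 ≈ 0.8657
  upper = min{1, (1 − p₀)/p₁} = 0.9498 / 0.37381 ≈ 2.5409 → capped at 1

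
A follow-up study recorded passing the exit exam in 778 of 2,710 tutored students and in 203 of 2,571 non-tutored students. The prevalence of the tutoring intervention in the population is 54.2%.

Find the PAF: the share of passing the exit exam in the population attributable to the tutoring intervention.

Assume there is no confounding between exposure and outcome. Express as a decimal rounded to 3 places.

p₁ = P(outcome | exposed) = 778/2710 = 0.28708
p₀ = P(outcome | unexposed) = 203/2571 = 0.078958
Overall risk P(Y=1) = π·p₁ + (1−π)·p₀ = 0.542×0.28708 + 0.458×0.078958 = 0.19176.
Under exogeneity, PAF = [P(Y=1) − p₀] / P(Y=1).
PAF = (0.19176 − 0.078958) / 0.19176 ≈ 0.5883

PAF ≈ 0.588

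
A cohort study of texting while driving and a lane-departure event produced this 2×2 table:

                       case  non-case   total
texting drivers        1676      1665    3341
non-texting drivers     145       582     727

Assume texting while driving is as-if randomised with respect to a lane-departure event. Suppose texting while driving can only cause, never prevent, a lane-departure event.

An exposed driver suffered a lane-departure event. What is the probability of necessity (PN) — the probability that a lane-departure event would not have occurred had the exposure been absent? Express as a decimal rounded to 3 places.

PN ≈ 0.602

p₁ = P(outcome | exposed) = 1676/3341 = 0.50165
p₀ = P(outcome | unexposed) = 145/727 = 0.19945
Under exogeneity and monotonicity, PN = (p₁ − p₀) / p₁.
PN = (0.50165 − 0.19945) / 0.50165 = 0.3022 / 0.50165 ≈ 0.6024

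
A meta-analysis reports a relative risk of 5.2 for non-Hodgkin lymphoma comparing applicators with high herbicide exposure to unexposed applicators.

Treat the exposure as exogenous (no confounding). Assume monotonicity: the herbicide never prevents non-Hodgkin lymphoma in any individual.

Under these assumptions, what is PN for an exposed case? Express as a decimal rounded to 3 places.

PN ≈ 0.808

Under exogeneity and monotonicity, PN = (RR − 1) / RR = 1 − 1/RR.
PN = (5.2 − 1) / 5.2 = 4.2 / 5.2 ≈ 0.8077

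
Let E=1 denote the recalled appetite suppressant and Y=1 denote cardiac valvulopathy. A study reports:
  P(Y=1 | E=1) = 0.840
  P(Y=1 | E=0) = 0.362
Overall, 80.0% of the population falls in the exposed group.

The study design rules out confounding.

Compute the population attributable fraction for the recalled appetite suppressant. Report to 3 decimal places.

Let p₁ = 0.84, p₀ = 0.362.
Overall risk P(Y=1) = π·p₁ + (1−π)·p₀ = 0.8×0.84 + 0.2×0.362 = 0.7444.
Under exogeneity, PAF = [P(Y=1) − p₀] / P(Y=1).
PAF = (0.7444 − 0.362) / 0.7444 ≈ 0.5137

PAF ≈ 0.514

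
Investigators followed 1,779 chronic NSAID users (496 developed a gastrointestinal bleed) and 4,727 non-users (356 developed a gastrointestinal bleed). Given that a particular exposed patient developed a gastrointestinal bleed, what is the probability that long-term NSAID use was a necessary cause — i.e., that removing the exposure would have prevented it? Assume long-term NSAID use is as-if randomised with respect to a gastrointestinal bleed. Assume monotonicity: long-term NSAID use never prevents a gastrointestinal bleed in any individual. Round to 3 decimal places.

p₁ = P(outcome | exposed) = 496/1779 = 0.27881
p₀ = P(outcome | unexposed) = 356/4727 = 0.075312
Under exogeneity and monotonicity, PN = (p₁ − p₀) / p₁.
PN = (0.27881 − 0.075312) / 0.27881 = 0.2035 / 0.27881 ≈ 0.7299

PN ≈ 0.730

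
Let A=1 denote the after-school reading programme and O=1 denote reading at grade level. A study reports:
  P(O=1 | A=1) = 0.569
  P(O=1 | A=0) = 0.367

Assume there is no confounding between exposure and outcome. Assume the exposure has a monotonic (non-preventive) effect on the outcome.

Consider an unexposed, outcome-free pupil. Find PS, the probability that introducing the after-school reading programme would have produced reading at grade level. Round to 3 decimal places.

PS ≈ 0.319

Let p₁ = 0.569, p₀ = 0.367.
Under exogeneity and monotonicity, PS = (p₁ − p₀) / (1 − p₀).
PS = (0.569 − 0.367) / (1 − 0.367) = 0.202 / 0.633 ≈ 0.3191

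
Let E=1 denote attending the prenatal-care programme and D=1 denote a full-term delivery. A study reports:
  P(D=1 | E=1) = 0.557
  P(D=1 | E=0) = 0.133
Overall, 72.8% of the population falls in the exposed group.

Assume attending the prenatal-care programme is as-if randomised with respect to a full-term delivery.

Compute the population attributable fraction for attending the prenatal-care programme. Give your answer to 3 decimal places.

PAF ≈ 0.699

Let p₁ = 0.557, p₀ = 0.133.
Overall risk P(Y=1) = π·p₁ + (1−π)·p₀ = 0.728×0.557 + 0.272×0.133 = 0.44167.
Under exogeneity, PAF = [P(Y=1) − p₀] / P(Y=1).
PAF = (0.44167 − 0.133) / 0.44167 ≈ 0.6989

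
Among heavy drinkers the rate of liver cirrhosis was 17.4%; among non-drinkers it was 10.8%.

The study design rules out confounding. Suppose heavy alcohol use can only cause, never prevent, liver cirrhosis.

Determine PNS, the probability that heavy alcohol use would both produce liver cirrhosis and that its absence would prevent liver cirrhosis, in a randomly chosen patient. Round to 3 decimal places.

PNS ≈ 0.066

p₁ = 0.174, p₀ = 0.108.
Under exogeneity and monotonicity, PNS = p₁ − p₀.
PNS = 0.174 − 0.108 = 0.066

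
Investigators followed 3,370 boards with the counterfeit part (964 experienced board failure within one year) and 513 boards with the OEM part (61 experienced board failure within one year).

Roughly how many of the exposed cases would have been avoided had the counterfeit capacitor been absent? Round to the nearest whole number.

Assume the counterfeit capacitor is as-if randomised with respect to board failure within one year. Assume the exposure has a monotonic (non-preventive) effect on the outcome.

about 563 cases

p₁ = P(outcome | exposed) = 964/3370 = 0.28605
p₀ = P(outcome | unexposed) = 61/513 = 0.11891
PN = (p₁ − p₀)/p₁ = (0.28605 − 0.11891) / 0.28605 ≈ 0.58431.
Attributable cases ≈ PN × (exposed cases) = 0.58431 × 964 ≈ 563.28.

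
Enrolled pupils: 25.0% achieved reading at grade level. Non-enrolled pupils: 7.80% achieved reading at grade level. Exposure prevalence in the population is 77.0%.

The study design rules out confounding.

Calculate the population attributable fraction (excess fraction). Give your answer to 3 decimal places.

p₁ = 0.25, p₀ = 0.078.
Overall risk P(Y=1) = π·p₁ + (1−π)·p₀ = 0.77×0.25 + 0.23×0.078 = 0.21044.
Under exogeneity, PAF = [P(Y=1) − p₀] / P(Y=1).
PAF = (0.21044 − 0.078) / 0.21044 ≈ 0.6293

PAF ≈ 0.629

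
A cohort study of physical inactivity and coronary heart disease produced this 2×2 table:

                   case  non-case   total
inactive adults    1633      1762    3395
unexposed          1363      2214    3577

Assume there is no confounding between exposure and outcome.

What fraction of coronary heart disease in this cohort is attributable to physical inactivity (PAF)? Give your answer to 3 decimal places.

PAF ≈ 0.113

p₁ = P(outcome | exposed) = 1633/3395 = 0.481
p₀ = P(outcome | unexposed) = 1363/3577 = 0.38105
Exposure prevalence π = 3395/6972 = 0.48695; overall risk P(Y=1) = 0.42972.
Under exogeneity, PAF = [P(Y=1) − p₀]/P(Y=1).
PAF = (0.42972 − 0.38105) / 0.42972 ≈ 0.1133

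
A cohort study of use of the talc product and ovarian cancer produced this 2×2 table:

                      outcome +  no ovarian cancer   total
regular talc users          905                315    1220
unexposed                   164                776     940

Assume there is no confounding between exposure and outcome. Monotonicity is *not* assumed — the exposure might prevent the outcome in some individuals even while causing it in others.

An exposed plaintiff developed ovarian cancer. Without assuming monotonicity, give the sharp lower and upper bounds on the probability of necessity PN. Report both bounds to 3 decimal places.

p₁ = P(outcome | exposed) = 905/1220 = 0.7418
p₀ = P(outcome | unexposed) = 164/940 = 0.17447
Under exogeneity alone the bounds on PN are max{0,(p₁−p₀)/p₁} ≤ PN ≤ min{1,(1−p₀)/p₁}.
  lower = (p₁ − p₀)/p₁ = 0.56734 / 0.7418 ≈ 0.7648
  upper = min{1, (1 − p₀)/p₁} = 0.82553 / 0.7418 ≈ 1.1129 → capped at 1

0.765 ≤ PN ≤ 1.000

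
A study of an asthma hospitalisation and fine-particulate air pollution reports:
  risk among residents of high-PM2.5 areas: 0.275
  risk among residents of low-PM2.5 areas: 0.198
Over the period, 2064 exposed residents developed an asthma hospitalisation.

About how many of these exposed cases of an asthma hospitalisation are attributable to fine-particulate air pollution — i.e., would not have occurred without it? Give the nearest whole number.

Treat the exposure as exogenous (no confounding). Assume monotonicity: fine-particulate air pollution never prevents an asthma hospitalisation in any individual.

about 578 cases

Let p₁ = 0.275, p₀ = 0.198.
PN = (p₁ − p₀)/p₁ = (0.275 − 0.198) / 0.275 ≈ 0.28000.
Attributable cases ≈ PN × (exposed cases) = 0.28000 × 2064 ≈ 577.92.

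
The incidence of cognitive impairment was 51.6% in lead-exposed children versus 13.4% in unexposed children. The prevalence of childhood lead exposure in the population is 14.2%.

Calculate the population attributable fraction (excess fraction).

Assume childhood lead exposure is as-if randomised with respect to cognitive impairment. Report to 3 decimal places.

PAF ≈ 0.288

p₁ = 0.516, p₀ = 0.134.
Overall risk P(Y=1) = π·p₁ + (1−π)·p₀ = 0.142×0.516 + 0.858×0.134 = 0.18824.
Under exogeneity, PAF = [P(Y=1) − p₀] / P(Y=1).
PAF = (0.18824 − 0.134) / 0.18824 ≈ 0.2882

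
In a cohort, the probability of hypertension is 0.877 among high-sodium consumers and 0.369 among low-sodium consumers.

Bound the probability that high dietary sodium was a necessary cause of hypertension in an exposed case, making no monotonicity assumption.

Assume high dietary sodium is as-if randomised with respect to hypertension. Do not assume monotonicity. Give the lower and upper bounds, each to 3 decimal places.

Let p₁ = 0.877, p₀ = 0.369.
Under exogeneity alone the bounds on PN are max{0,(p₁−p₀)/p₁} ≤ PN ≤ min{1,(1−p₀)/p₁}.
  lower = (p₁ − p₀)/p₁ = 0.508 / 0.877 ≈ 0.5792
  upper = min{1, (1 − p₀)/p₁} = 0.631 / 0.877 ≈ 0.7195

0.579 ≤ PN ≤ 0.719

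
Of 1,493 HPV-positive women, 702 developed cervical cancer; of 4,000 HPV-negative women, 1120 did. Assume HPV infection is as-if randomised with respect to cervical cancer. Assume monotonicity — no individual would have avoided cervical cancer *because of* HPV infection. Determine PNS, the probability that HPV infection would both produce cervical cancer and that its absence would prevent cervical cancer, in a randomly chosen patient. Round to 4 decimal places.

PNS ≈ 0.1902

p₁ = P(outcome | exposed) = 702/1493 = 0.47019
p₀ = P(outcome | unexposed) = 1120/4000 = 0.28
Under exogeneity and monotonicity, PNS = p₁ − p₀.
PNS = 0.47019 − 0.28 = 0.19019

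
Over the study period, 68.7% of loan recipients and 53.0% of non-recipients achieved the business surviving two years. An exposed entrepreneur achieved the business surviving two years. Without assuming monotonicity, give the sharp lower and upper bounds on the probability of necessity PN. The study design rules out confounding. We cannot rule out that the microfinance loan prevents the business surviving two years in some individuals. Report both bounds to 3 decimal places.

p₁ = 0.687, p₀ = 0.53.
Under exogeneity alone the bounds on PN are max{0,(p₁−p₀)/p₁} ≤ PN ≤ min{1,(1−p₀)/p₁}.
  lower = (p₁ − p₀)/p₁ = 0.157 / 0.687 ≈ 0.2285
  upper = min{1, (1 − p₀)/p₁} = 0.47 / 0.687 ≈ 0.6841

0.229 ≤ PN ≤ 0.684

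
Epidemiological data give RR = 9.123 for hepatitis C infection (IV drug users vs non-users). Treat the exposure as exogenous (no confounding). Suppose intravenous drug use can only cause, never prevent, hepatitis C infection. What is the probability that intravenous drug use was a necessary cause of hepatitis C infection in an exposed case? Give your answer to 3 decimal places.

Under exogeneity and monotonicity, PN = (RR − 1) / RR = 1 − 1/RR.
PN = (9.123 − 1) / 9.123 = 8.123 / 9.123 ≈ 0.8904

PN ≈ 0.890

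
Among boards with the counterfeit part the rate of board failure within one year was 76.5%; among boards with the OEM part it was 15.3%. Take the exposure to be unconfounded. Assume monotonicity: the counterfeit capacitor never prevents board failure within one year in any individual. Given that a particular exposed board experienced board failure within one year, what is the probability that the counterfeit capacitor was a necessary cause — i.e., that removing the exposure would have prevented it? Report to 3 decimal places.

p₁ = 0.765, p₀ = 0.153.
Under exogeneity and monotonicity, PN = (p₁ − p₀) / p₁.
PN = (0.765 − 0.153) / 0.765 = 0.612 / 0.765 ≈ 0.8000

PN ≈ 0.800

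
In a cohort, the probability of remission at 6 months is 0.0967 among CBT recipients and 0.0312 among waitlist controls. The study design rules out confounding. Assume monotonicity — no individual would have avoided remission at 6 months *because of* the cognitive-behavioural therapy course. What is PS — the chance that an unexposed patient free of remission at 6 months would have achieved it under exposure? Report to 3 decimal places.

Let p₁ = 0.0967, p₀ = 0.0312.
Under exogeneity and monotonicity, PS = (p₁ − p₀) / (1 − p₀).
PS = (0.0967 − 0.0312) / (1 − 0.0312) = 0.0655 / 0.9688 ≈ 0.0676

PS ≈ 0.068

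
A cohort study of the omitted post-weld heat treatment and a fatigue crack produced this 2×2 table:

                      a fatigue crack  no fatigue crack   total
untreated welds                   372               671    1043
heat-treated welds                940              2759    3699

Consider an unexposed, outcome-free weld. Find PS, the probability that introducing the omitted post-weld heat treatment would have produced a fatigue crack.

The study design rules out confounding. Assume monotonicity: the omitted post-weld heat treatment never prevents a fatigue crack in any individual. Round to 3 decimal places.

p₁ = P(outcome | exposed) = 372/1043 = 0.35666
p₀ = P(outcome | unexposed) = 940/3699 = 0.25412
Under exogeneity and monotonicity, PS = (p₁ − p₀) / (1 − p₀).
PS = (0.35666 − 0.25412) / (1 − 0.25412) = 0.10254 / 0.74588 ≈ 0.1375

PS ≈ 0.137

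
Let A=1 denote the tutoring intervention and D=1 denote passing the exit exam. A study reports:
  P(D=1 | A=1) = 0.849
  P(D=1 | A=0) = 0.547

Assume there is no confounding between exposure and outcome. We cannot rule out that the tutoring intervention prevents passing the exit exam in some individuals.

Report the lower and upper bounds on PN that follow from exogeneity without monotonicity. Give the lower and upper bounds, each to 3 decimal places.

Let p₁ = 0.849, p₀ = 0.547.
Under exogeneity alone the bounds on PN are max{0,(p₁−p₀)/p₁} ≤ PN ≤ min{1,(1−p₀)/p₁}.
  lower = (p₁ − p₀)/p₁ = 0.302 / 0.849 ≈ 0.3557
  upper = min{1, (1 − p₀)/p₁} = 0.453 / 0.849 ≈ 0.5336

0.356 ≤ PN ≤ 0.534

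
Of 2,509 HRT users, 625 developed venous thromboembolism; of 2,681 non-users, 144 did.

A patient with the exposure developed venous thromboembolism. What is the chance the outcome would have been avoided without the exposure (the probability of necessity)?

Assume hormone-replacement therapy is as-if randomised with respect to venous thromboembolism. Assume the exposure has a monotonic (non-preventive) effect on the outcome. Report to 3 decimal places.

PN ≈ 0.784

p₁ = P(outcome | exposed) = 625/2509 = 0.2491
p₀ = P(outcome | unexposed) = 144/2681 = 0.053711
Under exogeneity and monotonicity, PN = (p₁ − p₀) / p₁.
PN = (0.2491 − 0.053711) / 0.2491 = 0.19539 / 0.2491 ≈ 0.7844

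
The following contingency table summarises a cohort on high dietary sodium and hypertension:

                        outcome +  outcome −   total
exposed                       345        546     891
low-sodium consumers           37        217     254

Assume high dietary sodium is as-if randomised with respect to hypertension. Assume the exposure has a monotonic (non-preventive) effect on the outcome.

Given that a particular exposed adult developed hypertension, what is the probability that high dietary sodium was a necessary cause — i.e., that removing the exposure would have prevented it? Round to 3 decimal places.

p₁ = P(outcome | exposed) = 345/891 = 0.38721
p₀ = P(outcome | unexposed) = 37/254 = 0.14567
Under exogeneity and monotonicity, PN = (p₁ − p₀)/p₁.
PN = (0.38721 − 0.14567) / 0.38721 ≈ 0.6238

PN ≈ 0.624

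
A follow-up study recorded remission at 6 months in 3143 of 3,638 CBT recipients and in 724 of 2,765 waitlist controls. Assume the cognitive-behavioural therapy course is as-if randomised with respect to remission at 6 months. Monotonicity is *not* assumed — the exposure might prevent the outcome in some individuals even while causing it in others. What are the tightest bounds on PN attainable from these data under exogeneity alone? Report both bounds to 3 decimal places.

p₁ = P(outcome | exposed) = 3143/3638 = 0.86394
p₀ = P(outcome | unexposed) = 724/2765 = 0.26184
Under exogeneity alone the bounds on PN are max{0,(p₁−p₀)/p₁} ≤ PN ≤ min{1,(1−p₀)/p₁}.
  lower = (p₁ − p₀)/p₁ = 0.60209 / 0.86394 ≈ 0.6969
  upper = min{1, (1 − p₀)/p₁} = 0.73816 / 0.86394 ≈ 0.8544

0.697 ≤ PN ≤ 0.854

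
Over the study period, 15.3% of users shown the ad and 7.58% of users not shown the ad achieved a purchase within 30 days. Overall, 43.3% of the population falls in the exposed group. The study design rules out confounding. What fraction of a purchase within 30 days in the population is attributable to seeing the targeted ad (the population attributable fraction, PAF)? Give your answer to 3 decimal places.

p₁ = 0.153, p₀ = 0.0758.
Overall risk P(Y=1) = π·p₁ + (1−π)·p₀ = 0.433×0.153 + 0.567×0.0758 = 0.10923.
Under exogeneity, PAF = [P(Y=1) − p₀] / P(Y=1).
PAF = (0.10923 − 0.0758) / 0.10923 ≈ 0.3060

PAF ≈ 0.306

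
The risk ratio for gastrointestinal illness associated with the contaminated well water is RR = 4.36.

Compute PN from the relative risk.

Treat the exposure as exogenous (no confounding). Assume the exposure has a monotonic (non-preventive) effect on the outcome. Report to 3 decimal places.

PN ≈ 0.771

Under exogeneity and monotonicity, PN = (RR − 1) / RR = 1 − 1/RR.
PN = (4.36 − 1) / 4.36 = 3.36 / 4.36 ≈ 0.7706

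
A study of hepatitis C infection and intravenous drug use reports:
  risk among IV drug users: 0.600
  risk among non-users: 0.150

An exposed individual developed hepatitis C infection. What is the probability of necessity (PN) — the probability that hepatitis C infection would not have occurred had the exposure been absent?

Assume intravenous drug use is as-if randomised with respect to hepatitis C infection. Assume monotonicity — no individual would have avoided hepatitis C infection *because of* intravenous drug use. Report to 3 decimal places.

PN ≈ 0.750

Let p₁ = 0.6, p₀ = 0.15.
Under exogeneity and monotonicity, PN = (p₁ − p₀) / p₁.
PN = (0.6 − 0.15) / 0.6 = 0.45 / 0.6 ≈ 0.7500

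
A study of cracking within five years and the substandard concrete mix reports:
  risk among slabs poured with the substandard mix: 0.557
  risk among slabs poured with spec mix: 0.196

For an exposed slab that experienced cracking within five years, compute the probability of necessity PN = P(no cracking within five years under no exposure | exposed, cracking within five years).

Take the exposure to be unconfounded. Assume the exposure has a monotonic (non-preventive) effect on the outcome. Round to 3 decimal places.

Let p₁ = 0.557, p₀ = 0.196.
Under exogeneity and monotonicity, PN = (p₁ − p₀) / p₁.
PN = (0.557 − 0.196) / 0.557 = 0.361 / 0.557 ≈ 0.6481

PN ≈ 0.648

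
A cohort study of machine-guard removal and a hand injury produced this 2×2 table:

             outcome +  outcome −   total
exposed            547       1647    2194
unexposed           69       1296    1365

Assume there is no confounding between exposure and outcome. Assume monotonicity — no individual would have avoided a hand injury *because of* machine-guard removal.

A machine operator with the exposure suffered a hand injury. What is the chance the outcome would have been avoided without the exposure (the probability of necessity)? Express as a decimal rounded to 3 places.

PN ≈ 0.797

p₁ = P(outcome | exposed) = 547/2194 = 0.24932
p₀ = P(outcome | unexposed) = 69/1365 = 0.050549
Under exogeneity and monotonicity, PN = (p₁ − p₀)/p₁.
PN = (0.24932 − 0.050549) / 0.24932 ≈ 0.7972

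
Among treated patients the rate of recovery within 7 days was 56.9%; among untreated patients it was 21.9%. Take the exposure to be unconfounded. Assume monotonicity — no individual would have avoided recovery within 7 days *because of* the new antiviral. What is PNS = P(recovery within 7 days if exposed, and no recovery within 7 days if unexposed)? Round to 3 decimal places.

PNS ≈ 0.350

p₁ = 0.569, p₀ = 0.219.
Under exogeneity and monotonicity, PNS = p₁ − p₀.
PNS = 0.569 − 0.219 = 0.35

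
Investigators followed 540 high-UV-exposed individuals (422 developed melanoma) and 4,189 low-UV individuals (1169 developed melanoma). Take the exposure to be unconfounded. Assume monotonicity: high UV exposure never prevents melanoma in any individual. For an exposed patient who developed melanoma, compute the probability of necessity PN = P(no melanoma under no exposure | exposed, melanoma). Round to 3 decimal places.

p₁ = P(outcome | exposed) = 422/540 = 0.78148
p₀ = P(outcome | unexposed) = 1169/4189 = 0.27906
Under exogeneity and monotonicity, PN = (p₁ − p₀) / p₁.
PN = (0.78148 − 0.27906) / 0.78148 = 0.50242 / 0.78148 ≈ 0.6429

PN ≈ 0.643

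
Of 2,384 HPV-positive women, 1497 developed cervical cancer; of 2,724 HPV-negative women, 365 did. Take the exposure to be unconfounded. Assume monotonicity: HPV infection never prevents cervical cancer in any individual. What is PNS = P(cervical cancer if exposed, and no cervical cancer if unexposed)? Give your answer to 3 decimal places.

PNS ≈ 0.494

p₁ = P(outcome | exposed) = 1497/2384 = 0.62794
p₀ = P(outcome | unexposed) = 365/2724 = 0.13399
Under exogeneity and monotonicity, PNS = p₁ − p₀.
PNS = 0.62794 − 0.13399 = 0.49394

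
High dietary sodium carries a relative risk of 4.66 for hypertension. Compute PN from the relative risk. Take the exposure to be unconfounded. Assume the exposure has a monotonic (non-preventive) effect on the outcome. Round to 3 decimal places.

PN ≈ 0.785

Under exogeneity and monotonicity, PN = (RR − 1) / RR = 1 − 1/RR.
PN = (4.66 − 1) / 4.66 = 3.66 / 4.66 ≈ 0.7854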